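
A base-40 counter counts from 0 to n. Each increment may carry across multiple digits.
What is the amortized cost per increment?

Digit at position i changes every 40^i increments. Total digit changes over n increments: n * 40/(40-1) = O(n). Amortized: O(1).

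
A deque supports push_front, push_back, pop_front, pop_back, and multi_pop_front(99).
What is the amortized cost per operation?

Assign 2 credits to each push operation. A pop uses 1 saved credit. multi_pop_front(99) uses up to 99 saved credits from previous pushes. Credits never go negative. Amortized cost is O(1).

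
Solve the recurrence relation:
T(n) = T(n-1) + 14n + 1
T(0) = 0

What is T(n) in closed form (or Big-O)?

Dominant term in sum is 14*sum(i, i=1..n) = 14*n*(n+1)/2 = O(n^2).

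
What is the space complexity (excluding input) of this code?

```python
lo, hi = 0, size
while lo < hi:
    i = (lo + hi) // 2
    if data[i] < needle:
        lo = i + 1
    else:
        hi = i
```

Space complexity: O(1).
Only a constant amount of auxiliary storage is used; nothing grows with n.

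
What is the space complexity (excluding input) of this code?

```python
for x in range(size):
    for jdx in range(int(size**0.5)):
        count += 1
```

Space complexity: O(1).
Only a constant amount of auxiliary storage is used; nothing grows with n.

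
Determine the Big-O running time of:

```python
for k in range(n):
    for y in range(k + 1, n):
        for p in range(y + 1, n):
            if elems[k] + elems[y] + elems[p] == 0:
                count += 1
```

Time complexity: O(n^3).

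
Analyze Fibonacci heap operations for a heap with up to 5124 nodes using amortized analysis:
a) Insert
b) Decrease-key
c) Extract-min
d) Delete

Fibonacci heaps use lazy consolidation. Potential function Phi = t + 2m (t = number of trees, m = marked nodes).
- Insert: O(1) actual, Delta Phi = +1 (one new tree) => O(1) amortized.
- Decrease-key: with c cascading cuts, actual cost is O(c); Delta Phi <= c - 2(c-1) + 2 = 4 - c (c new trees; >= c-1 marks cleared; <= 1 new mark). Amortized O(c) + (4 - c) = O(1).
- Extract-min: O(D(n) + t) actual; consolidation drops t to <= D(n)+1, so Delta Phi pays for the t term. D(n) = O(log n) for n = 5124 => O(log n) amortized.
- Delete: decrease-key to -inf then extract-min = O(log n).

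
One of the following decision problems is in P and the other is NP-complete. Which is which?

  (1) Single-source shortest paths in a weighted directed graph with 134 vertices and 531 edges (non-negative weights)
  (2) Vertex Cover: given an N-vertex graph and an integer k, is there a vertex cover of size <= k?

(1) is P: Dijkstra's algorithm runs in O((V+E) log V).
(2) is NP-complete: one of Karp's 21 NP-complete problems (with k part of the input; for any fixed constant k it is in P).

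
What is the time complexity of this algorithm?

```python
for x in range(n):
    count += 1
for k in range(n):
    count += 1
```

Time complexity: O(n).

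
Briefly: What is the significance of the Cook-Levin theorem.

The Cook-Levin theorem proves that SAT is NP-complete. It was the first problem shown to be NP-complete, establishing the foundation for proving other problems NP-complete via reductions from SAT.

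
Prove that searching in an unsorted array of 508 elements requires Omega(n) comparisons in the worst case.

An adversary can always place the target in the last position checked. Until all 508 positions are examined, the target might be in any unchecked position. Therefore 508 comparisons are necessary.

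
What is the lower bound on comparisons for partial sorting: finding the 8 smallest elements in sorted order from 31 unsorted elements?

Finding 8 smallest of 31 in sorted order: Omega(31) to identify the 8 smallest, plus Omega(8 log 8) to sort them. Total: Omega(n + k log k).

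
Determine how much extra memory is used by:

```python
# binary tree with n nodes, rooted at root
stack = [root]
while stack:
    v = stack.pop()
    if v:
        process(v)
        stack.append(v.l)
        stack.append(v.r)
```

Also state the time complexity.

Space complexity: O(n).
Auxiliary storage grows linearly with the input size n in the worst case.
Time complexity: O(n).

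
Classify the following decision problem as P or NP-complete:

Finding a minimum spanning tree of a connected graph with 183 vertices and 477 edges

This problem is in P: Kruskal's / Prim's algorithms run in polynomial time.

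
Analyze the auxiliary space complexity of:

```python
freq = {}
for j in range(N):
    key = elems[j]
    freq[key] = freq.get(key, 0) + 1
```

Space complexity: O(n).
Auxiliary storage grows linearly with the input size n in the worst case.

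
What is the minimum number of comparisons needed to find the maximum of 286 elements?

Finding the maximum requires 285 comparisons. Each comparison eliminates exactly one candidate. With 286 candidates, we need 285 eliminations.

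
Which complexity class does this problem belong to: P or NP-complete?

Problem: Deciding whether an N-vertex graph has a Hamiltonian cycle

This problem is NP-complete: one of Karp's 21 NP-complete problems.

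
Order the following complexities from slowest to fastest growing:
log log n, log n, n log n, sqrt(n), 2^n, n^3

Ordered by growth rate: log log n < log n < sqrt(n) < n log n < n^3 < 2^n.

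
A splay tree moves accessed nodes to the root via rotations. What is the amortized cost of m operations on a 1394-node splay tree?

Using a potential function Phi = sum of log(size of subtree) for each node, each splay operation has amortized cost O(log n) where n = 1394. Bad individual operations (O(n)) are offset by decreased potential.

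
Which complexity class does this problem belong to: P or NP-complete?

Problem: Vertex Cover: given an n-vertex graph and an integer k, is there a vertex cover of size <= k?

This problem is NP-complete: one of Karp's 21 NP-complete problems (with k part of the input; for any fixed constant k it is in P).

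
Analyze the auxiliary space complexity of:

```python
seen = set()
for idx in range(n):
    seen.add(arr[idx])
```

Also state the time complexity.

Space complexity: O(n).
Auxiliary storage grows linearly with the input size n in the worst case.
Time complexity: O(n).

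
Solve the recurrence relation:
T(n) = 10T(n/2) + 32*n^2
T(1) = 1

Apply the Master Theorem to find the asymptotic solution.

a=10, b=2, f(n)=32*n^2. log_2(10) = 3.322. Case 1 of Master Theorem: T(n) = O(n^3.322).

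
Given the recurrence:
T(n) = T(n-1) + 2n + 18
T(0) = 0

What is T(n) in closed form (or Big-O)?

Dominant term in sum is 2*sum(i, i=1..n) = 2*n*(n+1)/2 = O(n^2).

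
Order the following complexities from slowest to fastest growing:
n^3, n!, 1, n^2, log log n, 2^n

Ordered by growth rate: 1 < log log n < n^2 < n^3 < 2^n < n!.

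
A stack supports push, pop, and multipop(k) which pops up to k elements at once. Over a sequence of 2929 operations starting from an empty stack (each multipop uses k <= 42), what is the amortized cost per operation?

Each element is pushed exactly once and popped at most once (whether by pop or as part of a multipop). So the total number of individual pops over the whole sequence is at most the number of pushes, which is at most 2929. Total work <= 2 * 2929, hence O(1) amortized per operation.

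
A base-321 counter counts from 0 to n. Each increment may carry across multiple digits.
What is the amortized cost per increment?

Digit at position i changes every 321^i increments. Total digit changes over n increments: n * 321/(321-1) = O(n). Amortized: O(1).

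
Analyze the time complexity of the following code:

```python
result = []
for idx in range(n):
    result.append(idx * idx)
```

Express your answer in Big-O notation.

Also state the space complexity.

Time complexity: O(n).
Space complexity: O(n).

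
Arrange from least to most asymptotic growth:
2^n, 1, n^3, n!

Ordered by growth rate: 1 < n^3 < 2^n < n!.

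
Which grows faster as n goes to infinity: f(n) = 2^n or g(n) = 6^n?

g(n) = 6^n grows faster: (6/2)^n -> infinity since 6/2 > 1.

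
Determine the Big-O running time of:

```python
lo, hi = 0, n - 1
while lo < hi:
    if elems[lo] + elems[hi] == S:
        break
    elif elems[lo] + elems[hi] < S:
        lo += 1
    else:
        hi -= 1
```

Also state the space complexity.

Time complexity: O(n).
Space complexity: O(1).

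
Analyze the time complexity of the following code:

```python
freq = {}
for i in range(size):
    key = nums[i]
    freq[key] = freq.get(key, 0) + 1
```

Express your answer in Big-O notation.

Time complexity: O(n).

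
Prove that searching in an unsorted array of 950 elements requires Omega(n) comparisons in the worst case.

An adversary can always place the target in the last position checked. Until all 950 positions are examined, the target might be in any unchecked position. Therefore 950 comparisons are necessary.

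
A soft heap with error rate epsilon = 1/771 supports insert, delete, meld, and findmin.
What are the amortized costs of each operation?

Soft heaps (Chazelle) allow up to an epsilon = 1/771 fraction of elements to have corrupted (raised) keys. Insert is O(log(1/epsilon)) = O(log 771) amortized -- the structure maintains heap-ordered binary trees of rank bounded by O(log(1/epsilon)). Meld concatenates root lists: O(1) amortized. Delete and findmin are O(1) amortized.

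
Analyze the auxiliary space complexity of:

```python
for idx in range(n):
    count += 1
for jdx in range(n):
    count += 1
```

Space complexity: O(1).
Only a constant amount of auxiliary storage is used; nothing grows with n.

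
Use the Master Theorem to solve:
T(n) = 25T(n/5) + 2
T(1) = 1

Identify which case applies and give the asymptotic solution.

a=25, b=5, f(n)=2.
log_5(25) = 2 > 0.
Since f(n) = O(n^0) is polynomially smaller than n^2, Case 1 applies.
T(n) = Theta(n^2).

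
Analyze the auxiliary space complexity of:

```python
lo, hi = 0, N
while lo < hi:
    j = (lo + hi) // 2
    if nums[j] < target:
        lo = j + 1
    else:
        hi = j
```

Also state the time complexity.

Space complexity: O(1).
Only a constant amount of auxiliary storage is used; nothing grows with n.
Time complexity: O(log n).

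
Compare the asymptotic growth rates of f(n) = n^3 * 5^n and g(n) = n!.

g(n) = n! grows faster: by Stirling n! ~ (n/e)^n sqrt(2*pi*n); (n/e)^n eventually dominates n^3 * 5^n.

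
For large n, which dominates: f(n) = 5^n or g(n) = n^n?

g(n) = n^n grows faster: n^n / 5^n = (n/5)^n -> infinity once n > 5.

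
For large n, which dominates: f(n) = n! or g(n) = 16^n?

f(n) = n! grows faster: n!/16^n -> infinity by Stirling.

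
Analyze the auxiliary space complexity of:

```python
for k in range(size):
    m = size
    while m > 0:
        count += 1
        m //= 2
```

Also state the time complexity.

Space complexity: O(1).
Only a constant amount of auxiliary storage is used; nothing grows with n.
Time complexity: O(n log n).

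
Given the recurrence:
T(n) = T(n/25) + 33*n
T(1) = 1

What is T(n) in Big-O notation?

Geometric series: 33*n*(1 + 1/25 + 1/25^2 + ...) = O(n). T(n) = O(n).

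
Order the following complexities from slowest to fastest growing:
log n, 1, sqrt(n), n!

Ordered by growth rate: 1 < log n < sqrt(n) < n!.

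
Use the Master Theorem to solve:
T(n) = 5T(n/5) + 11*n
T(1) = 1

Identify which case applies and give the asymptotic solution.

a=5, b=5, f(n)=11*n.
log_5(5) = 1, so n^(log_b(a)) = n.
f(n) = Theta(n), so Case 2 applies.
T(n) = Theta(n log n).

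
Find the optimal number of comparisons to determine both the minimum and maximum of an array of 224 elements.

Naive approach: 446 comparisons (223 for max + 223 for min).
Optimal: Compare elements in pairs first (floor(n/2) = 112 comparisons), then find max among winners and min among losers (111 comparisons each).
Total: ceil(3n/2) - 2 = 334 comparisons. An adversary argument shows this is also a lower bound.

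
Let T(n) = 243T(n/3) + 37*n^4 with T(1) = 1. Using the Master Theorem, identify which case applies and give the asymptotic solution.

a=243, b=3, f(n)=37*n^4.
log_3(243) = 5 > 4.
Since f(n) = O(n^4) is polynomially smaller than n^5, Case 1 applies.
T(n) = Theta(n^5).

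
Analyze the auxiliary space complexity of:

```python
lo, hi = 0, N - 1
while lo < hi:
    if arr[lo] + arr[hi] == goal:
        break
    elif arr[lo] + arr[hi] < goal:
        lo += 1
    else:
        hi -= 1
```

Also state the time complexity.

Space complexity: O(1).
Only a constant amount of auxiliary storage is used; nothing grows with n.
Time complexity: O(n).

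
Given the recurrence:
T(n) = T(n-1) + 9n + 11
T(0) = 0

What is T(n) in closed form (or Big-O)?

Dominant term in sum is 9*sum(i, i=1..n) = 9*n*(n+1)/2 = O(n^2).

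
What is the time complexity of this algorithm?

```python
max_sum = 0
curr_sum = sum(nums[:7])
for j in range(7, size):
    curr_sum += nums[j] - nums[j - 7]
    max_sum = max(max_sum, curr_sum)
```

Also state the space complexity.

Time complexity: O(n).
Space complexity: O(1).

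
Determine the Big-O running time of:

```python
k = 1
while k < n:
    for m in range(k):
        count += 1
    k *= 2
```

Time complexity: O(n).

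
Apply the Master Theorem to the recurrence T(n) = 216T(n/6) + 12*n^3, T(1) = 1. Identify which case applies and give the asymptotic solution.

a=216, b=6, f(n)=12*n^3.
log_6(216) = 3, so n^(log_b(a)) = n^3.
f(n) = Theta(n^3), so Case 2 applies.
T(n) = Theta(n^3 log n).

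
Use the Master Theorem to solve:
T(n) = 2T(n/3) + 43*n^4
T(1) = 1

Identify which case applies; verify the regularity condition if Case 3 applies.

a=2, b=3, f(n)=43*n^4.
log_3(2) = 0.6309 < 4.
f(n) = Omega(n^(0.6309+epsilon)) for some epsilon > 0, so Case 3 is the candidate.
Regularity: a*f(n/b) = 2*43*(n/3)^4 = (2/81)*43*n^4 <= c*f(n) with c = 2/81 < 1. Satisfied.
Case 3: T(n) = Theta(n^4).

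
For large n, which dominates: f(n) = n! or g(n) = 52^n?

f(n) = n! grows faster: n!/52^n -> infinity by Stirling.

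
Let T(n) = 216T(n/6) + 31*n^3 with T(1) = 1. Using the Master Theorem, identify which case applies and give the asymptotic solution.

a=216, b=6, f(n)=31*n^3.
log_6(216) = 3, so n^(log_b(a)) = n^3.
f(n) = Theta(n^3), so Case 2 applies.
T(n) = Theta(n^3 log n).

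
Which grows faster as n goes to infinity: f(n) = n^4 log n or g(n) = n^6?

g(n) = n^6 grows faster: n^6 / (n^4 log n) = n^2/log n -> infinity.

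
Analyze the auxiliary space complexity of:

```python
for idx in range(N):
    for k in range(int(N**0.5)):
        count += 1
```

Space complexity: O(1).
Only a constant amount of auxiliary storage is used; nothing grows with n.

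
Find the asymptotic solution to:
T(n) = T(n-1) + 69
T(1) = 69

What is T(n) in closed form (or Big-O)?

Unrolling: T(n) = T(n-1) + 69 = T(n-2) + 2*69 = ... = T(1) + (n-1)*69 = 69 + (n-1)*69 = 69n.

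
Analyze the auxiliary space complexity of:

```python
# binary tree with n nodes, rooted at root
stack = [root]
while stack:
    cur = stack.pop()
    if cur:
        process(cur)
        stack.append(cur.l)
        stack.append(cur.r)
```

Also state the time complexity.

Space complexity: O(n).
Auxiliary storage grows linearly with the input size n in the worst case.
Time complexity: O(n).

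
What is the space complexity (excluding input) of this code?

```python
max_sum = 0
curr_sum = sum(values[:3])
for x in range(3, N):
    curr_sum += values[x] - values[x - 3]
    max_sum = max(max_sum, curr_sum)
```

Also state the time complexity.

Space complexity: O(1).
Only a constant amount of auxiliary storage is used; nothing grows with n.
Time complexity: O(n).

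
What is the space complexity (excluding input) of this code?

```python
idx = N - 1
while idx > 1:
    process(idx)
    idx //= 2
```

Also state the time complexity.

Space complexity: O(1).
Only a constant amount of auxiliary storage is used; nothing grows with n.
Time complexity: O(log n).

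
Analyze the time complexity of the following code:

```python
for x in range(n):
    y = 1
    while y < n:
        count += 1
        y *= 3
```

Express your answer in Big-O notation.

Time complexity: O(n log n).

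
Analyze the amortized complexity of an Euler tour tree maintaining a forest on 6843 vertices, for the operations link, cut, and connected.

An Euler tour tree stores each tree's Euler tour as a balanced BST keyed by tour position. On 6843 vertices: link concatenates two tours via O(1) splits/joins of size <= 2*6843 (O(log n)); cut splits the tour at the two occurrences of the edge (O(log n)); connected compares BST roots (O(log n) to find the root). All O(log n) amortized.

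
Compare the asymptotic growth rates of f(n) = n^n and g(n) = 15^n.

f(n) = n^n grows faster: n^n / 15^n = (n/15)^n -> infinity once n > 15.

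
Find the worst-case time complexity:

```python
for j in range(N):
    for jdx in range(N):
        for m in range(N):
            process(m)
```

Time complexity: O(n^3).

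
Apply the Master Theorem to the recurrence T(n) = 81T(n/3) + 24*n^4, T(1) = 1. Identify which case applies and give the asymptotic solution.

a=81, b=3, f(n)=24*n^4.
log_3(81) = 4, so n^(log_b(a)) = n^4.
f(n) = Theta(n^4), so Case 2 applies.
T(n) = Theta(n^4 log n).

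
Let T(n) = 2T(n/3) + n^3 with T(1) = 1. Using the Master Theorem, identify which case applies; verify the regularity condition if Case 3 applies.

a=2, b=3, f(n)=n^3.
log_3(2) = 0.6309 < 3.
f(n) = Omega(n^(0.6309+epsilon)) for some epsilon > 0, so Case 3 is the candidate.
Regularity: a*f(n/b) = 2*1*(n/3)^3 = (2/27)*1*n^3 <= c*f(n) with c = 2/27 < 1. Satisfied.
Case 3: T(n) = Theta(n^3).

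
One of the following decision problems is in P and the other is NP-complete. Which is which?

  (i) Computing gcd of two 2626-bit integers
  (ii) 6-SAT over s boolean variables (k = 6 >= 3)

(i) is P: the Euclidean algorithm runs in polynomial time in the bit-length.
(ii) is NP-complete: 3-SAT is NP-complete (Cook-Levin); k-SAT for k>=3 reduces from 3-SAT.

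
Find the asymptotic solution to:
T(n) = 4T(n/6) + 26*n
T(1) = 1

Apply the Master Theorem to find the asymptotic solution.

a=4, b=6, f(n)=26*n. log_6(4) = 0.7737 < 1. Case 3: T(n) = O(n).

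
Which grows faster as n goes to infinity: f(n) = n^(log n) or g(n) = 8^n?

g(n) = 8^n grows faster: take logs: log(n^(log n)) = (log n)^2, log(8^n) = n log 8; n dominates (log n)^2.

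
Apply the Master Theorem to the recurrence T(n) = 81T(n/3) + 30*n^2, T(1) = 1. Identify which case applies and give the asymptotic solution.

a=81, b=3, f(n)=30*n^2.
log_3(81) = 4 > 2.
Since f(n) = O(n^2) is polynomially smaller than n^4, Case 1 applies.
T(n) = Theta(n^4).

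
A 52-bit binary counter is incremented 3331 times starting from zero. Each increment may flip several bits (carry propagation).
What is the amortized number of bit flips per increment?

Bit i flips on every 2^i-th increment, so over 3331 increments bit i flips floor(3331/2^i) times. Summing over i: total flips < 2 * 3331. Amortized: < 2 = O(1) per increment.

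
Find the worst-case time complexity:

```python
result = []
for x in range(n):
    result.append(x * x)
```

Time complexity: O(n).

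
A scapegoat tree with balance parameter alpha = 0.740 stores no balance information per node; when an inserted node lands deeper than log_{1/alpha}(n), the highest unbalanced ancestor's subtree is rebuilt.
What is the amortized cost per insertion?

Search/insert path is O(log n). A rebuild of a subtree of size s costs O(s), but with alpha = 0.740 at least Omega(s) insertions must have occurred in that subtree since its last rebuild. Charging O(1) of the rebuild to each such insertion gives O(log n) amortized.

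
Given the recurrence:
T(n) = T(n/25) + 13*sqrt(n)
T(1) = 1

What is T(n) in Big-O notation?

Each level contributes sqrt(n/25^k). Geometric series with ratio 1/sqrt(25) < 1 sums to O(sqrt(n)).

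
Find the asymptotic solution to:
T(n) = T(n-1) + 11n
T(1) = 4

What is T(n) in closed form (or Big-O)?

Unrolling: T(n) = 4 + 11*(2 + 3 + ... + n) = 4 + 11*(n(n+1)/2 - 1) = O(n^2).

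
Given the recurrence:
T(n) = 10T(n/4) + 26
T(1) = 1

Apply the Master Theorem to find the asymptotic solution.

a=10, b=4, f(n)=26. log_4(10) = 1.661. Case 1 of Master Theorem: T(n) = O(n^1.661).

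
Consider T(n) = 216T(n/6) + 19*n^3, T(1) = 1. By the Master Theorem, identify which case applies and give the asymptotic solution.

a=216, b=6, f(n)=19*n^3.
log_6(216) = 3, so n^(log_b(a)) = n^3.
f(n) = Theta(n^3), so Case 2 applies.
T(n) = Theta(n^3 log n).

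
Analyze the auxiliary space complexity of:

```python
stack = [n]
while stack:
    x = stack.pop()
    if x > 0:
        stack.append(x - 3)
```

Space complexity: O(1).
Only a constant amount of auxiliary storage is used; nothing grows with n.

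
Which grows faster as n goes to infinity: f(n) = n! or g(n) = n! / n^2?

f(n) = n! grows faster: the ratio n!/(n!/n^2) = n^2 -> infinity.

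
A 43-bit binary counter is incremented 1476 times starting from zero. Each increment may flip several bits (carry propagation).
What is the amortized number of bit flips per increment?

Bit i flips on every 2^i-th increment, so over 1476 increments bit i flips floor(1476/2^i) times. Summing over i: total flips < 2 * 1476. Amortized: < 2 = O(1) per increment.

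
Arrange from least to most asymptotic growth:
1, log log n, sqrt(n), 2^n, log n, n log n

Ordered by growth rate: 1 < log log n < log n < sqrt(n) < n log n < 2^n.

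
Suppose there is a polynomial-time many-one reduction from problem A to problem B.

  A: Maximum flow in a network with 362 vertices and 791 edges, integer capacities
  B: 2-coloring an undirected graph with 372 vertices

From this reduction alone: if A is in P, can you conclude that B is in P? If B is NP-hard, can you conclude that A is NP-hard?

A poly-time reduction A <=_p B transfers tractability DOWN (B easy => A easy) and hardness UP (A hard => B hard), not the reverse.
From A in P, the reduction alone does NOT give B in P: any problem in P trivially reduces to SAT, yet SAT is not known to be in P.
From B NP-hard, the reduction alone does NOT give A NP-hard: again, easy problems reduce to hard ones.
(Here in fact A is P and B is P.)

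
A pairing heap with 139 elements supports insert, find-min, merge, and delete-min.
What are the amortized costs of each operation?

Pairing heaps are self-adjusting heap-ordered trees. Insert and merge link two roots: O(1). Find-min reads the root: O(1). Delete-min removes the root, then pairs children in two passes; amortized cost is O(log 139) = O(log n).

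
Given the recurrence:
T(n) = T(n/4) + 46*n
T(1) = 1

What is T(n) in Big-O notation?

Geometric series: 46*n*(1 + 1/4 + 1/4^2 + ...) = O(n). T(n) = O(n).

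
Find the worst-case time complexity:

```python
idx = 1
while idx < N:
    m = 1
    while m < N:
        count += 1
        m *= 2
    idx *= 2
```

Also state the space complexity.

Time complexity: O(log^2 n).
Space complexity: O(1).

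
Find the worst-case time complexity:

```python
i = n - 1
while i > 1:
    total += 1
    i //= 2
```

Time complexity: O(log n).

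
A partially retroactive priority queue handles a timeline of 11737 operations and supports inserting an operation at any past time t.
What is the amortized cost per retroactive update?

Partially retroactive priority queues (Demaine-Iacono-Langerman) allow updates at past times with queries only at the present. With a balanced BST over the m = 11737 timeline events tracking bridges, each retroactive insert or delete is O(log m) amortized.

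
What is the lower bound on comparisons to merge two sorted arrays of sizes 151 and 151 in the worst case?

Adversary: with |151 - 151| <= 1 the inputs can be fully interleaved so that every adjacent pair in the merged output comes from different arrays. Then each of the 301 adjacent pairs must be directly compared, or the algorithm cannot determine their relative order. Standard merge meets this bound.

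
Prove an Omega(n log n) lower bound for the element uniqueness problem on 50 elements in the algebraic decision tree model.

In the algebraic decision tree model, element uniqueness on 50 elements is equivalent to determining which cell of an arrangement of C(50,2) = 1225 hyperplanes x_i = x_j contains the input point. Ben-Or's theorem shows this requires Omega(n log n).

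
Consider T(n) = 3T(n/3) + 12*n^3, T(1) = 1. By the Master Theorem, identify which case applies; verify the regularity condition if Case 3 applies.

a=3, b=3, f(n)=12*n^3.
log_3(3) = 1 < 3.
f(n) = Omega(n^(1+epsilon)) for some epsilon > 0, so Case 3 is the candidate.
Regularity: a*f(n/b) = 3*12*(n/3)^3 = (3/27)*12*n^3 <= c*f(n) with c = 3/27 < 1. Satisfied.
Case 3: T(n) = Theta(n^3).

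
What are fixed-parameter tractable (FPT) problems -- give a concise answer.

A problem parameterized by k is FPT if it can be solved in time f(k) * n^O(1), where f is any computable function of k alone. Vertex Cover parameterized by solution size k is FPT: O(2^k * n). The W-hierarchy (W[1], W[2], ...) classifies parameterized problems by hardness; Clique parameterized by clique size is W[1]-complete.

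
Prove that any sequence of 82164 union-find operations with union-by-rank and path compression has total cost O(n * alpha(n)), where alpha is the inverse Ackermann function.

Using Tarjan's analysis with rank-based potential function. Union-by-rank keeps tree height O(log n). Path compression flattens paths during find. For n = 82164 operations, total cost is O(n * alpha(n)), effectively O(n) since alpha grows incredibly slowly.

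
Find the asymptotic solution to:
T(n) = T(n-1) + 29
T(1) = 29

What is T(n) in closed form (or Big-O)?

Unrolling: T(n) = T(n-1) + 29 = T(n-2) + 2*29 = ... = T(1) + (n-1)*29 = 29 + (n-1)*29 = 29n.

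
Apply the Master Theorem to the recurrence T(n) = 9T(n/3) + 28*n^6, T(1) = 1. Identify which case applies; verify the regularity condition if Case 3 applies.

a=9, b=3, f(n)=28*n^6.
log_3(9) = 2 < 6.
f(n) = Omega(n^(2+epsilon)) for some epsilon > 0, so Case 3 is the candidate.
Regularity: a*f(n/b) = 9*28*(n/3)^6 = (9/729)*28*n^6 <= c*f(n) with c = 9/729 < 1. Satisfied.
Case 3: T(n) = Theta(n^6).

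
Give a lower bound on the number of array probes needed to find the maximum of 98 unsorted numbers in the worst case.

Adversary: any unprobed cell could hold a value larger than everything seen so far. If fewer than 98 cells are probed, the adversary places the max in an unprobed cell. So all 98 cells must be examined; together with 98-1 comparisons this is tight.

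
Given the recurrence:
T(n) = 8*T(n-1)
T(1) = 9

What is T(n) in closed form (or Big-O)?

Each step multiplies by 8. T(n) = T(1)*8^(n-1) = 9*8^(n-1).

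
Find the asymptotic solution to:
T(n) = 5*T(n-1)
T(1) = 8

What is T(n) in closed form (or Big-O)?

Each step multiplies by 5. T(n) = T(1)*5^(n-1) = 8*5^(n-1).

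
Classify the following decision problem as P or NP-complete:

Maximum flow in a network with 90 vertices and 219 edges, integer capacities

This problem is in P: Edmonds-Karp / push-relabel run in polynomial time.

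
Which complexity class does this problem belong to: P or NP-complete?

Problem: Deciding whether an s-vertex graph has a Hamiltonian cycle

This problem is NP-complete: one of Karp's 21 NP-complete problems.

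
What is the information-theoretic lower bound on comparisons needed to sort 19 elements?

There are 19! = 121645100408832000 possible orderings. Each comparison gives 1 bit. We need at least ceil(log_2(121645100408832000)) = 57 comparisons.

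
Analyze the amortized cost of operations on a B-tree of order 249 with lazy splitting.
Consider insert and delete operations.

In a B-tree of order 249, a node splits when it has 249 keys. With lazy splitting, we use potential Phi = number of full nodes + number of near-empty nodes. Each split costs O(1) but reduces potential. Between splits, at least 124 insertions must occur in that node. Amortized structural cost is O(1) per operation, plus O(log_249 n) traversal.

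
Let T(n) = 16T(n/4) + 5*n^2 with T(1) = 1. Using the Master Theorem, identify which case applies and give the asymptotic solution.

a=16, b=4, f(n)=5*n^2.
log_4(16) = 2, so n^(log_b(a)) = n^2.
f(n) = Theta(n^2), so Case 2 applies.
T(n) = Theta(n^2 log n).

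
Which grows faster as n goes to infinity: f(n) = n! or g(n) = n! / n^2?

f(n) = n! grows faster: the ratio n!/(n!/n^2) = n^2 -> infinity.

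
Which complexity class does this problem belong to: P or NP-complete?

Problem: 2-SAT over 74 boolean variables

This problem is in P: 2-SAT is solvable in linear time via implication-graph SCCs.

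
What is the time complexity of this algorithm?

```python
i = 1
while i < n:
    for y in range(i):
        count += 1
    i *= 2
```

Time complexity: O(n).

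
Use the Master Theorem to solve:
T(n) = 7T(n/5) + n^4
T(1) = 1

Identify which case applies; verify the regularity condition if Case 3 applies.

a=7, b=5, f(n)=n^4.
log_5(7) = 1.209 < 4.
f(n) = Omega(n^(1.209+epsilon)) for some epsilon > 0, so Case 3 is the candidate.
Regularity: a*f(n/b) = 7*1*(n/5)^4 = (7/625)*1*n^4 <= c*f(n) with c = 7/625 < 1. Satisfied.
Case 3: T(n) = Theta(n^4).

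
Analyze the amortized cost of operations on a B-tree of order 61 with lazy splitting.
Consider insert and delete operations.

In a B-tree of order 61, a node splits when it has 61 keys. With lazy splitting, we use potential Phi = number of full nodes + number of near-empty nodes. Each split costs O(1) but reduces potential. Between splits, at least 30 insertions must occur in that node. Amortized structural cost is O(1) per operation, plus O(log_61 n) traversal.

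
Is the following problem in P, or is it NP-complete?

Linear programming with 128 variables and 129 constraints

This problem is in P: the ellipsoid and interior-point methods run in polynomial time.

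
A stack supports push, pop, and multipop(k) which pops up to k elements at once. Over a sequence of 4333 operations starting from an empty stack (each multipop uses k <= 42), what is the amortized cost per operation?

Each element is pushed exactly once and popped at most once (whether by pop or as part of a multipop). So the total number of individual pops over the whole sequence is at most the number of pushes, which is at most 4333. Total work <= 2 * 4333, hence O(1) amortized per operation.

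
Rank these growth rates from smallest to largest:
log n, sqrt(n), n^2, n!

Ordered by growth rate: log n < sqrt(n) < n^2 < n!.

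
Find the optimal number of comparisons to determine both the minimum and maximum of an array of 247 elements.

Naive approach: 492 comparisons (246 for max + 246 for min).
Optimal: Compare elements in pairs first (floor(n/2) = 123 comparisons), then find max among winners and min among losers (123 comparisons each).
Total: ceil(3n/2) - 2 = 369 comparisons. An adversary argument shows this is also a lower bound.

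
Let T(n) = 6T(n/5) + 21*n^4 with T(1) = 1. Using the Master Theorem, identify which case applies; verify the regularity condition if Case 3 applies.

a=6, b=5, f(n)=21*n^4.
log_5(6) = 1.113 < 4.
f(n) = Omega(n^(1.113+epsilon)) for some epsilon > 0, so Case 3 is the candidate.
Regularity: a*f(n/b) = 6*21*(n/5)^4 = (6/625)*21*n^4 <= c*f(n) with c = 6/625 < 1. Satisfied.
Case 3: T(n) = Theta(n^4).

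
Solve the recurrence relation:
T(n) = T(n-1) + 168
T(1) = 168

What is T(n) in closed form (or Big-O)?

Unrolling: T(n) = T(n-1) + 168 = T(n-2) + 2*168 = ... = T(1) + (n-1)*168 = 168 + (n-1)*168 = 168n.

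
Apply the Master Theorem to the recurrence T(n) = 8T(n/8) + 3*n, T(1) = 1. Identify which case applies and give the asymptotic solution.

a=8, b=8, f(n)=3*n.
log_8(8) = 1, so n^(log_b(a)) = n.
f(n) = Theta(n), so Case 2 applies.
T(n) = Theta(n log n).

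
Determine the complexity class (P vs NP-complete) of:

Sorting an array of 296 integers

This problem is in P: merge sort runs in O(n log n).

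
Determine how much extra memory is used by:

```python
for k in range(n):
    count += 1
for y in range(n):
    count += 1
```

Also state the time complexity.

Space complexity: O(1).
Only a constant amount of auxiliary storage is used; nothing grows with n.
Time complexity: O(n).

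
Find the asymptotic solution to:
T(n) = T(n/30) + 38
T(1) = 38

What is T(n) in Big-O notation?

Each step divides n by 30 and adds 38. After log_30(n) steps, T(n) = O(log n).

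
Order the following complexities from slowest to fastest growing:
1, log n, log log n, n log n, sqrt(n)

Ordered by growth rate: 1 < log log n < log n < sqrt(n) < n log n.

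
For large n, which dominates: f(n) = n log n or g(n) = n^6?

g(n) = n^6 grows faster: n^6 / (n log n) = n^5/log n -> infinity.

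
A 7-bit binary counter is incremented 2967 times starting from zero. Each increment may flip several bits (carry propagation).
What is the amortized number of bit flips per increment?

Bit i flips on every 2^i-th increment, so over 2967 increments bit i flips floor(2967/2^i) times. Summing over i: total flips < 2 * 2967. Amortized: < 2 = O(1) per increment.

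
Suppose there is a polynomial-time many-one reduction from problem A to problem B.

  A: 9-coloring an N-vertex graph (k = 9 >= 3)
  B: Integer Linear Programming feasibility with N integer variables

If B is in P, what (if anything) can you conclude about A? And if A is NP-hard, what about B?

A poly-time reduction A <=_p B means any A-instance can be transformed to a B-instance in poly time.
If B is in P: compose the reduction with B's poly-time algorithm to solve A in poly time, so A is in P.
If A is NP-hard: every NP problem reduces to A, which reduces to B; composing reductions, every NP problem reduces to B, so B is NP-hard.
(Here in fact A is NP-complete and B is NP-complete.)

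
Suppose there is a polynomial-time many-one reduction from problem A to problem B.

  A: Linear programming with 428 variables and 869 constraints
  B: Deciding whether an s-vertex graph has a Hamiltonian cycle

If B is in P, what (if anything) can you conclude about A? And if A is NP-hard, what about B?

A poly-time reduction A <=_p B means any A-instance can be transformed to a B-instance in poly time.
If B is in P: compose the reduction with B's poly-time algorithm to solve A in poly time, so A is in P.
If A is NP-hard: every NP problem reduces to A, which reduces to B; composing reductions, every NP problem reduces to B, so B is NP-hard.
(Here in fact A is P and B is NP-complete.)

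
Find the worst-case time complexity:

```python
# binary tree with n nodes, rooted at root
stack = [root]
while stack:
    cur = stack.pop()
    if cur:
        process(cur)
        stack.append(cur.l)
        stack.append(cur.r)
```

Time complexity: O(n).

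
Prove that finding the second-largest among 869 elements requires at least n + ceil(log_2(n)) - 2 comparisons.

Lower bound (adversary): identifying the maximum requires 869-1 comparisons (each eliminates one candidate). Assign weight 1 to each element; on each comparison the adversary lets the heavier side win and gives it the loser's weight. The max ends with weight 869, but each comparison it wins at most doubles its weight, so the max must win >= ceil(log_2(869)) = 10 comparisons. The second-largest is one of those 10 direct losers to the max, and identifying which one is largest needs >= 10-1 further comparisons. Total >= 869-1 + 10-1 = 877.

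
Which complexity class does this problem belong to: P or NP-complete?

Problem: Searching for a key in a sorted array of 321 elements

This problem is in P: binary search runs in O(log n).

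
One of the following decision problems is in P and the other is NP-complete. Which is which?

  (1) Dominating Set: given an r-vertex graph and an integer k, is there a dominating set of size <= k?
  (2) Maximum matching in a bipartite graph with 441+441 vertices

(1) is NP-complete: reduces from Set Cover (with k part of the input).
(2) is P: Hopcroft-Karp runs in O(E sqrt(V)).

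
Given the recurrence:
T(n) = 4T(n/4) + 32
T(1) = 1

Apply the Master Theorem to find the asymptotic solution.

a=4, b=4, f(n)=32. log_4(4) = 1. Case 1 of Master Theorem: T(n) = O(n^1).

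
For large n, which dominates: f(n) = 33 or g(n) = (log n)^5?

g(n) = (log n)^5 grows faster: any unbounded function dominates a constant.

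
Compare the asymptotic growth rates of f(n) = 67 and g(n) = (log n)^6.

g(n) = (log n)^6 grows faster: any unbounded function dominates a constant.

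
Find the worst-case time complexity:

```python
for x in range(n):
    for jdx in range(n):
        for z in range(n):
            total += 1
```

Time complexity: O(n^3).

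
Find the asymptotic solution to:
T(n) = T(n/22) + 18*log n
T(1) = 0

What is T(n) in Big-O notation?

Each of the log_22(n) levels adds O(log n). T(n) = O(log^2 n).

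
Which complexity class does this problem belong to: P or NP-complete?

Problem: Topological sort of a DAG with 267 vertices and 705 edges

This problem is in P: DFS-based topological sort runs in O(V+E).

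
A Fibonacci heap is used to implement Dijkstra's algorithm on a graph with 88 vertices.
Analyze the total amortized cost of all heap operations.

Dijkstra performs 88 insert, 88 extract-min, and at most E decrease-key operations. With Fibonacci heap: insert O(1) amortized, extract-min O(log n) amortized, decrease-key O(1) amortized. Total with n = 88: O(n * 1 + n * log n + E * 1) = O(n log n + E).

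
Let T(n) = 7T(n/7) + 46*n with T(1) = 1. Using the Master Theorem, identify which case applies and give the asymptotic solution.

a=7, b=7, f(n)=46*n.
log_7(7) = 1, so n^(log_b(a)) = n.
f(n) = Theta(n), so Case 2 applies.
T(n) = Theta(n log n).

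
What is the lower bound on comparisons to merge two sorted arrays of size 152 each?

To merge two sorted arrays of size 152, we need at least 303 comparisons in the worst case. An adversary can force every element to be compared.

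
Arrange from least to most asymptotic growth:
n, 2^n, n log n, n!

Ordered by growth rate: n < n log n < 2^n < n!.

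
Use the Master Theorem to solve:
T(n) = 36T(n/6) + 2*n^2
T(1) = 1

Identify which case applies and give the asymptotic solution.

a=36, b=6, f(n)=2*n^2.
log_6(36) = 2, so n^(log_b(a)) = n^2.
f(n) = Theta(n^2), so Case 2 applies.
T(n) = Theta(n^2 log n).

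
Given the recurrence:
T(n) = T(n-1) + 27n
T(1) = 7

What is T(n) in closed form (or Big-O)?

Unrolling: T(n) = 7 + 27*(2 + 3 + ... + n) = 7 + 27*(n(n+1)/2 - 1) = O(n^2).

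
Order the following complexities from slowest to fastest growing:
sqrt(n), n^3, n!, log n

Ordered by growth rate: log n < sqrt(n) < n^3 < n!.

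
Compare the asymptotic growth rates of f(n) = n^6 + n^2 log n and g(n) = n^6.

f(n) = n^6 + n^2 log n and g(n) = n^6 are Theta of each other: the lower-order n^2 log n term is o(n^6); both are Theta(n^6).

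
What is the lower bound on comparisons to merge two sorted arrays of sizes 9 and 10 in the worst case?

Adversary: with |9 - 10| <= 1 the inputs can be fully interleaved so that every adjacent pair in the merged output comes from different arrays. Then each of the 18 adjacent pairs must be directly compared, or the algorithm cannot determine their relative order. Standard merge meets this bound.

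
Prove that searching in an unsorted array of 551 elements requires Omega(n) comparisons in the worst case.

An adversary can always place the target in the last position checked. Until all 551 positions are examined, the target might be in any unchecked position. Therefore 551 comparisons are necessary.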